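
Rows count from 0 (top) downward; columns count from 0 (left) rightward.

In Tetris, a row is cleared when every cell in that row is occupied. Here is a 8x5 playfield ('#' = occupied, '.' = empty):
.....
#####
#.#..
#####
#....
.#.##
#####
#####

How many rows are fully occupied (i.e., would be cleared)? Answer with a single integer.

Answer: 4

Derivation:
Check each row:
  row 0: 5 empty cells -> not full
  row 1: 0 empty cells -> FULL (clear)
  row 2: 3 empty cells -> not full
  row 3: 0 empty cells -> FULL (clear)
  row 4: 4 empty cells -> not full
  row 5: 2 empty cells -> not full
  row 6: 0 empty cells -> FULL (clear)
  row 7: 0 empty cells -> FULL (clear)
Total rows cleared: 4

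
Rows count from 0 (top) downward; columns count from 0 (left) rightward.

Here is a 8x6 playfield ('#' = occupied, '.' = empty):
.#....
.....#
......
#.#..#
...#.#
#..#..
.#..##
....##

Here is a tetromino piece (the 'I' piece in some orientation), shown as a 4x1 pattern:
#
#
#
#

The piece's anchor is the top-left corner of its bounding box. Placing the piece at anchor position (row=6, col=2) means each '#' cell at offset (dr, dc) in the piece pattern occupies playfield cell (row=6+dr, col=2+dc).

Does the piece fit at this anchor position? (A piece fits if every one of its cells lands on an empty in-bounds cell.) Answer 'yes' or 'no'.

Answer: no

Derivation:
Check each piece cell at anchor (6, 2):
  offset (0,0) -> (6,2): empty -> OK
  offset (1,0) -> (7,2): empty -> OK
  offset (2,0) -> (8,2): out of bounds -> FAIL
  offset (3,0) -> (9,2): out of bounds -> FAIL
All cells valid: no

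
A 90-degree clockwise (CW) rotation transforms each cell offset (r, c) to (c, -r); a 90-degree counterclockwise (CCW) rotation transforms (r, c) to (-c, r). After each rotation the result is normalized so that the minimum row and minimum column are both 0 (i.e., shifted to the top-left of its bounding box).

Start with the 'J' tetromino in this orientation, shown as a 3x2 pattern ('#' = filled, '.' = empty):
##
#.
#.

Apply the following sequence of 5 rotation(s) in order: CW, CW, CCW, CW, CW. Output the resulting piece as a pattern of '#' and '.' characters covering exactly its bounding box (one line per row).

Start:
##
#.
#.
After rotation 1 (CW):
###
..#
After rotation 2 (CW):
.#
.#
##
After rotation 3 (CCW):
###
..#
After rotation 4 (CW):
.#
.#
##
After rotation 5 (CW):
#..
###

Answer: #..
###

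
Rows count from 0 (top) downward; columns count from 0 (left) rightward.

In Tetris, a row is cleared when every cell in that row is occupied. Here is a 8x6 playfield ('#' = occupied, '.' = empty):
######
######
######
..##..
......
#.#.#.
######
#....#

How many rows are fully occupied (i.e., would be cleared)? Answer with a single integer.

Answer: 4

Derivation:
Check each row:
  row 0: 0 empty cells -> FULL (clear)
  row 1: 0 empty cells -> FULL (clear)
  row 2: 0 empty cells -> FULL (clear)
  row 3: 4 empty cells -> not full
  row 4: 6 empty cells -> not full
  row 5: 3 empty cells -> not full
  row 6: 0 empty cells -> FULL (clear)
  row 7: 4 empty cells -> not full
Total rows cleared: 4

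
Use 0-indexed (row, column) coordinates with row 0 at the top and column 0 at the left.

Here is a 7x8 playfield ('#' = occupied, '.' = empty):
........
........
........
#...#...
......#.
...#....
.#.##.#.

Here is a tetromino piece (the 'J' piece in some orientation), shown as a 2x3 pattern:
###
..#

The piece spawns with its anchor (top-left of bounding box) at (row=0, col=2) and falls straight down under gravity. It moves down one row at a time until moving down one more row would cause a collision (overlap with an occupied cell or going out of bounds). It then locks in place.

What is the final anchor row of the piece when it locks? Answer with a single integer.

Spawn at (row=0, col=2). Try each row:
  row 0: fits
  row 1: fits
  row 2: blocked -> lock at row 1

Answer: 1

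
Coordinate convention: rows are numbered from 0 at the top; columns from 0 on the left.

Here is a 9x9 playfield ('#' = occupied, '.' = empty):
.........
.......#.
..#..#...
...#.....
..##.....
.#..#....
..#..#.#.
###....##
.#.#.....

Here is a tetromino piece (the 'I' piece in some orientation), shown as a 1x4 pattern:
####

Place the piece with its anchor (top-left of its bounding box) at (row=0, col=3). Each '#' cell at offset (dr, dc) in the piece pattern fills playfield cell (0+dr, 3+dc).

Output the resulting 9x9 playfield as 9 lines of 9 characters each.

Answer: ...####..
.......#.
..#..#...
...#.....
..##.....
.#..#....
..#..#.#.
###....##
.#.#.....

Derivation:
Fill (0+0,3+0) = (0,3)
Fill (0+0,3+1) = (0,4)
Fill (0+0,3+2) = (0,5)
Fill (0+0,3+3) = (0,6)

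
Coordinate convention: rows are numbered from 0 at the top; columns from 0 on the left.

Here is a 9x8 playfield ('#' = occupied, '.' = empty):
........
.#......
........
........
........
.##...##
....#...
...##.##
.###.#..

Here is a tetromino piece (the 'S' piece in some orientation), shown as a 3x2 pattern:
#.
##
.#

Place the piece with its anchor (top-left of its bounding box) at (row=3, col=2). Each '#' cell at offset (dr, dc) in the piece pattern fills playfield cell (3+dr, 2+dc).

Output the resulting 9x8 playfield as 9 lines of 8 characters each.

Answer: ........
.#......
........
..#.....
..##....
.###..##
....#...
...##.##
.###.#..

Derivation:
Fill (3+0,2+0) = (3,2)
Fill (3+1,2+0) = (4,2)
Fill (3+1,2+1) = (4,3)
Fill (3+2,2+1) = (5,3)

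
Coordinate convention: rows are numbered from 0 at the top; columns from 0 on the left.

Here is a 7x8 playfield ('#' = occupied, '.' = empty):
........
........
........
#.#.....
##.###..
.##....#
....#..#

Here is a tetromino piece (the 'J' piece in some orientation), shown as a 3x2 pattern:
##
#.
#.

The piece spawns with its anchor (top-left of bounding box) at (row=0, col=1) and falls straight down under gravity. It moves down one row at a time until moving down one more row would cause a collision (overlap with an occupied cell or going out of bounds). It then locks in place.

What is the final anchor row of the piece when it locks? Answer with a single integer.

Spawn at (row=0, col=1). Try each row:
  row 0: fits
  row 1: fits
  row 2: blocked -> lock at row 1

Answer: 1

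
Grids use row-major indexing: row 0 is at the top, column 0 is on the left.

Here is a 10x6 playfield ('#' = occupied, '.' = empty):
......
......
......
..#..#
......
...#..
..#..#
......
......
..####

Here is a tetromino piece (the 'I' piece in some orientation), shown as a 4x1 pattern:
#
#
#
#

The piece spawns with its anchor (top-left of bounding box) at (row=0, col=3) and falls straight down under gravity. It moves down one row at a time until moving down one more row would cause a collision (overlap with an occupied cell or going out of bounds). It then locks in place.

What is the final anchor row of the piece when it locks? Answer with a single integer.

Spawn at (row=0, col=3). Try each row:
  row 0: fits
  row 1: fits
  row 2: blocked -> lock at row 1

Answer: 1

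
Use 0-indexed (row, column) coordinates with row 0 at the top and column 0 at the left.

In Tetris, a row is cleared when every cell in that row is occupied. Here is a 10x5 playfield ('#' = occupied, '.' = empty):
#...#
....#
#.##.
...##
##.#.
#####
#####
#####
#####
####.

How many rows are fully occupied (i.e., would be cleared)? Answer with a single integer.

Check each row:
  row 0: 3 empty cells -> not full
  row 1: 4 empty cells -> not full
  row 2: 2 empty cells -> not full
  row 3: 3 empty cells -> not full
  row 4: 2 empty cells -> not full
  row 5: 0 empty cells -> FULL (clear)
  row 6: 0 empty cells -> FULL (clear)
  row 7: 0 empty cells -> FULL (clear)
  row 8: 0 empty cells -> FULL (clear)
  row 9: 1 empty cell -> not full
Total rows cleared: 4

Answer: 4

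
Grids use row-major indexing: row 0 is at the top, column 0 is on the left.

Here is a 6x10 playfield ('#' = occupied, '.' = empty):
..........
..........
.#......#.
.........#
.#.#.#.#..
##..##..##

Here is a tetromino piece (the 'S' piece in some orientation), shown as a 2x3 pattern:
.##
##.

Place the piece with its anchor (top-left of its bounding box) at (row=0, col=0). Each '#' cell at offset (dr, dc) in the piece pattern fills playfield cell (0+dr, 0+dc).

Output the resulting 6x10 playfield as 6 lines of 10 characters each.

Answer: .##.......
##........
.#......#.
.........#
.#.#.#.#..
##..##..##

Derivation:
Fill (0+0,0+1) = (0,1)
Fill (0+0,0+2) = (0,2)
Fill (0+1,0+0) = (1,0)
Fill (0+1,0+1) = (1,1)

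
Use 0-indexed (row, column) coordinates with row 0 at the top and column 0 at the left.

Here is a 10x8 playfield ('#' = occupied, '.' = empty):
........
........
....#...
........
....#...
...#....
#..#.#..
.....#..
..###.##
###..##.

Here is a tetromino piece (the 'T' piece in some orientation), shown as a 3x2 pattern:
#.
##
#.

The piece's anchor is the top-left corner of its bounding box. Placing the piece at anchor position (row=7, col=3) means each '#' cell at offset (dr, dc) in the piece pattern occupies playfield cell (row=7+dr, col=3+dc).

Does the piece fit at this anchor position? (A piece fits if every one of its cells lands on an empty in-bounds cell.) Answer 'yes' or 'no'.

Check each piece cell at anchor (7, 3):
  offset (0,0) -> (7,3): empty -> OK
  offset (1,0) -> (8,3): occupied ('#') -> FAIL
  offset (1,1) -> (8,4): occupied ('#') -> FAIL
  offset (2,0) -> (9,3): empty -> OK
All cells valid: no

Answer: no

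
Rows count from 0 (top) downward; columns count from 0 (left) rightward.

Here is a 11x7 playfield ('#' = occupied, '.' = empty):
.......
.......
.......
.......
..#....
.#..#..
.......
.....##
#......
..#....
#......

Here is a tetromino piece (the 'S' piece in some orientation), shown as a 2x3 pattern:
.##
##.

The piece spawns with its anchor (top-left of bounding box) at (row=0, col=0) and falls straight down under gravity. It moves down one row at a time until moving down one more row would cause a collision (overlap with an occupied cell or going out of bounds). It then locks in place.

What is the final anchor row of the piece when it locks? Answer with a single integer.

Spawn at (row=0, col=0). Try each row:
  row 0: fits
  row 1: fits
  row 2: fits
  row 3: fits
  row 4: blocked -> lock at row 3

Answer: 3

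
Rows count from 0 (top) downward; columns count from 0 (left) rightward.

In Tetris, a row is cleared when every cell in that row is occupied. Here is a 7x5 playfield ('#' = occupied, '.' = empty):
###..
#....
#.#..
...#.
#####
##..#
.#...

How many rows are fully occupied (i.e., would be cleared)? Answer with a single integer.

Answer: 1

Derivation:
Check each row:
  row 0: 2 empty cells -> not full
  row 1: 4 empty cells -> not full
  row 2: 3 empty cells -> not full
  row 3: 4 empty cells -> not full
  row 4: 0 empty cells -> FULL (clear)
  row 5: 2 empty cells -> not full
  row 6: 4 empty cells -> not full
Total rows cleared: 1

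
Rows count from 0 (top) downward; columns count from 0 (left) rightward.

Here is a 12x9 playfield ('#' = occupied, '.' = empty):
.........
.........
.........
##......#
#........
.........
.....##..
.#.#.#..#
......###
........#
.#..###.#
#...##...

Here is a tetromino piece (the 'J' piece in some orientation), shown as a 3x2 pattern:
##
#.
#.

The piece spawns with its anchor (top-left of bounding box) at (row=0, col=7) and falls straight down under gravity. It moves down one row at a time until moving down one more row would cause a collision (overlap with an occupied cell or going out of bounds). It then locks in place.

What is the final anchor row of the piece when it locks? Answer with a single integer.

Spawn at (row=0, col=7). Try each row:
  row 0: fits
  row 1: fits
  row 2: fits
  row 3: blocked -> lock at row 2

Answer: 2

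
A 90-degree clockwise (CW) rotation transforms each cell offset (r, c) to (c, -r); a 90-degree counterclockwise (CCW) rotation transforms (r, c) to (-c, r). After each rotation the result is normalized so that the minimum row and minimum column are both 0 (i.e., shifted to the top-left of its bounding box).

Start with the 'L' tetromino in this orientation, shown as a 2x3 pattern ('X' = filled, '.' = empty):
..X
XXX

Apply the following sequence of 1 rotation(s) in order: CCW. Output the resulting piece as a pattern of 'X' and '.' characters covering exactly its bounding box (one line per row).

Answer: XX
.X
.X

Derivation:
Start:
..X
XXX
After rotation 1 (CCW):
XX
.X
.X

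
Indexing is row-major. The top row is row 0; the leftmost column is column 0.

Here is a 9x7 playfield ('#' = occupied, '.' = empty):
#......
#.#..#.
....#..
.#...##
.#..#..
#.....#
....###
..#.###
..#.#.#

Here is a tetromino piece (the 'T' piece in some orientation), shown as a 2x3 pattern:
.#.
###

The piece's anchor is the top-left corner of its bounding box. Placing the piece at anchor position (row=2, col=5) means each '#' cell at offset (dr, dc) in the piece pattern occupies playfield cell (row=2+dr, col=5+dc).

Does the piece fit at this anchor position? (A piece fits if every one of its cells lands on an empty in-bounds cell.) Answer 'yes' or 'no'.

Answer: no

Derivation:
Check each piece cell at anchor (2, 5):
  offset (0,1) -> (2,6): empty -> OK
  offset (1,0) -> (3,5): occupied ('#') -> FAIL
  offset (1,1) -> (3,6): occupied ('#') -> FAIL
  offset (1,2) -> (3,7): out of bounds -> FAIL
All cells valid: no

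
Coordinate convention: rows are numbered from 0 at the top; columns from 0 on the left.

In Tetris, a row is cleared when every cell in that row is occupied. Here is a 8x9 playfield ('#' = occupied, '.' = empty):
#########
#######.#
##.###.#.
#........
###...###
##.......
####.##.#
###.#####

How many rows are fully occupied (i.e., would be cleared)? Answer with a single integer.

Answer: 1

Derivation:
Check each row:
  row 0: 0 empty cells -> FULL (clear)
  row 1: 1 empty cell -> not full
  row 2: 3 empty cells -> not full
  row 3: 8 empty cells -> not full
  row 4: 3 empty cells -> not full
  row 5: 7 empty cells -> not full
  row 6: 2 empty cells -> not full
  row 7: 1 empty cell -> not full
Total rows cleared: 1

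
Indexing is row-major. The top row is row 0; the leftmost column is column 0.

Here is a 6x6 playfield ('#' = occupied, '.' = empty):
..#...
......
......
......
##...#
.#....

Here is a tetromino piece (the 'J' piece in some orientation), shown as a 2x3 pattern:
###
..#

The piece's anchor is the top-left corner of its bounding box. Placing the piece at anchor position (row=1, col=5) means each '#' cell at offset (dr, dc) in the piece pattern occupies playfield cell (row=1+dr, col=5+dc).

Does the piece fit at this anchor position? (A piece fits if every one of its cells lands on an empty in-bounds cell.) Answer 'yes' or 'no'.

Check each piece cell at anchor (1, 5):
  offset (0,0) -> (1,5): empty -> OK
  offset (0,1) -> (1,6): out of bounds -> FAIL
  offset (0,2) -> (1,7): out of bounds -> FAIL
  offset (1,2) -> (2,7): out of bounds -> FAIL
All cells valid: no

Answer: no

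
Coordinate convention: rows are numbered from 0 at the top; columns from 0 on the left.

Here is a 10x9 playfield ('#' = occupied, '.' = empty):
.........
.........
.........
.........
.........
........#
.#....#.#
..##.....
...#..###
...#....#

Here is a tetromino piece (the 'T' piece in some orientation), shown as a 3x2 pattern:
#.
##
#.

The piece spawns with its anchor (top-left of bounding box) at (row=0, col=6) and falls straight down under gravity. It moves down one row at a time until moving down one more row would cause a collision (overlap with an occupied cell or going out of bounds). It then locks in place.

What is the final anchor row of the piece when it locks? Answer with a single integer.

Spawn at (row=0, col=6). Try each row:
  row 0: fits
  row 1: fits
  row 2: fits
  row 3: fits
  row 4: blocked -> lock at row 3

Answer: 3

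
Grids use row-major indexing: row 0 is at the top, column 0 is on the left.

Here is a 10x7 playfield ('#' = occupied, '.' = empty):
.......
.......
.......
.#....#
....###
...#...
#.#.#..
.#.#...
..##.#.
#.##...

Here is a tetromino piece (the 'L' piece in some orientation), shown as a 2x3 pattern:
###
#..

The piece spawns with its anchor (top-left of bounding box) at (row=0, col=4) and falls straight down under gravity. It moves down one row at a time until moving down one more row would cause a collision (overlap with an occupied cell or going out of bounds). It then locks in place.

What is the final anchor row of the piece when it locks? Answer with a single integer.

Answer: 2

Derivation:
Spawn at (row=0, col=4). Try each row:
  row 0: fits
  row 1: fits
  row 2: fits
  row 3: blocked -> lock at row 2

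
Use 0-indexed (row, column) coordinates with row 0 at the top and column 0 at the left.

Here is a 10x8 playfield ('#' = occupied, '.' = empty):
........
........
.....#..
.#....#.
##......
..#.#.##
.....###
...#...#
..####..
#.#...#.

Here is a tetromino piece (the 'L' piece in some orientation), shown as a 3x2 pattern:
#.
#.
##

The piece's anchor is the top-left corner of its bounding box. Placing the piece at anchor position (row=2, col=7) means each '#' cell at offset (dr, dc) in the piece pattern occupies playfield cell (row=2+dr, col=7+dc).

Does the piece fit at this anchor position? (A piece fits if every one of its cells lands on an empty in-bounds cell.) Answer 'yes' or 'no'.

Answer: no

Derivation:
Check each piece cell at anchor (2, 7):
  offset (0,0) -> (2,7): empty -> OK
  offset (1,0) -> (3,7): empty -> OK
  offset (2,0) -> (4,7): empty -> OK
  offset (2,1) -> (4,8): out of bounds -> FAIL
All cells valid: no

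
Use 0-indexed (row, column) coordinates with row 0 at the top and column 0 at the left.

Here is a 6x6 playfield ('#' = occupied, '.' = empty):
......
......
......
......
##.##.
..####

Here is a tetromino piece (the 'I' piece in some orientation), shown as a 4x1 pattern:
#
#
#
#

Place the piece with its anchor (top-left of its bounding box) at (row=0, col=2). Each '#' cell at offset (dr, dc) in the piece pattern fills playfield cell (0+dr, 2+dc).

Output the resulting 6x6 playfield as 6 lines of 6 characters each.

Fill (0+0,2+0) = (0,2)
Fill (0+1,2+0) = (1,2)
Fill (0+2,2+0) = (2,2)
Fill (0+3,2+0) = (3,2)

Answer: ..#...
..#...
..#...
..#...
##.##.
..####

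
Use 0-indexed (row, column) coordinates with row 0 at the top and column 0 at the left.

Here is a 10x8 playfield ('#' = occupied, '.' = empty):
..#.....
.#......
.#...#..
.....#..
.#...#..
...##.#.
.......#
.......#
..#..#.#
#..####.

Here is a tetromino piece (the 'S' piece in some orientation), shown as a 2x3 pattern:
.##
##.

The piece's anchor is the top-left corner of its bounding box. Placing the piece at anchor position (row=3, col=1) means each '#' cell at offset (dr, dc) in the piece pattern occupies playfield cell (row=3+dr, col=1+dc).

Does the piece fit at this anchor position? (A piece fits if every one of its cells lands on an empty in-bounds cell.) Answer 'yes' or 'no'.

Check each piece cell at anchor (3, 1):
  offset (0,1) -> (3,2): empty -> OK
  offset (0,2) -> (3,3): empty -> OK
  offset (1,0) -> (4,1): occupied ('#') -> FAIL
  offset (1,1) -> (4,2): empty -> OK
All cells valid: no

Answer: no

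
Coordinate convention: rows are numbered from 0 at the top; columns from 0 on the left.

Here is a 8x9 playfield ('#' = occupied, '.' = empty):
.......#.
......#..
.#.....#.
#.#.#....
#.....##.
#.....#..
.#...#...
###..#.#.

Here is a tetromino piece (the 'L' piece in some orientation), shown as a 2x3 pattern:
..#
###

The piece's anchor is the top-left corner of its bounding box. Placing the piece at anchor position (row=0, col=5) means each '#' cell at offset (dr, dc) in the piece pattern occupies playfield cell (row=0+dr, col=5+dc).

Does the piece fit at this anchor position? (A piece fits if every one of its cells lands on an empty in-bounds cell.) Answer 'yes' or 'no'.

Answer: no

Derivation:
Check each piece cell at anchor (0, 5):
  offset (0,2) -> (0,7): occupied ('#') -> FAIL
  offset (1,0) -> (1,5): empty -> OK
  offset (1,1) -> (1,6): occupied ('#') -> FAIL
  offset (1,2) -> (1,7): empty -> OK
All cells valid: no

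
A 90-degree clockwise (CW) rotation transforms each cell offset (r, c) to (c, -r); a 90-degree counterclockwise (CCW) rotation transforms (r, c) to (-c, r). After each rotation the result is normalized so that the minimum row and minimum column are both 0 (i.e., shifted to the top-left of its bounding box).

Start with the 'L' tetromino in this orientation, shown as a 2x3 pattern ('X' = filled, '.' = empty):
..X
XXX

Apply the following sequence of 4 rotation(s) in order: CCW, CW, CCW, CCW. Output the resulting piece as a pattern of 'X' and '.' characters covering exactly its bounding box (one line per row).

Answer: XXX
X..

Derivation:
Start:
..X
XXX
After rotation 1 (CCW):
XX
.X
.X
After rotation 2 (CW):
..X
XXX
After rotation 3 (CCW):
XX
.X
.X
After rotation 4 (CCW):
XXX
X..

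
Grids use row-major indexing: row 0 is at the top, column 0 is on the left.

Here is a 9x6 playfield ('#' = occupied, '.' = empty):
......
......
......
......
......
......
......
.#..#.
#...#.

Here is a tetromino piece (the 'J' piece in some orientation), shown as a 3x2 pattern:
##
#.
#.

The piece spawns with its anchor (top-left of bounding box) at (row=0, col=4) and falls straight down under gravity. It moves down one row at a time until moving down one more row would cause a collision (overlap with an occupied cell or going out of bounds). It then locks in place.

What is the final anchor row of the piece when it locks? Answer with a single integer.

Spawn at (row=0, col=4). Try each row:
  row 0: fits
  row 1: fits
  row 2: fits
  row 3: fits
  row 4: fits
  row 5: blocked -> lock at row 4

Answer: 4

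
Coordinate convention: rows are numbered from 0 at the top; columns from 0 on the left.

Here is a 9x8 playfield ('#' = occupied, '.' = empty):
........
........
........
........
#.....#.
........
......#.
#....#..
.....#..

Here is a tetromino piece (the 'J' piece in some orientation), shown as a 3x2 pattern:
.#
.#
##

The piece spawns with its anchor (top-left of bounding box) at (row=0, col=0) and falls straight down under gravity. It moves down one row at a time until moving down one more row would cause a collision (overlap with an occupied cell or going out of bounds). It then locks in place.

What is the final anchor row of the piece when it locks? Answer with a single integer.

Answer: 1

Derivation:
Spawn at (row=0, col=0). Try each row:
  row 0: fits
  row 1: fits
  row 2: blocked -> lock at row 1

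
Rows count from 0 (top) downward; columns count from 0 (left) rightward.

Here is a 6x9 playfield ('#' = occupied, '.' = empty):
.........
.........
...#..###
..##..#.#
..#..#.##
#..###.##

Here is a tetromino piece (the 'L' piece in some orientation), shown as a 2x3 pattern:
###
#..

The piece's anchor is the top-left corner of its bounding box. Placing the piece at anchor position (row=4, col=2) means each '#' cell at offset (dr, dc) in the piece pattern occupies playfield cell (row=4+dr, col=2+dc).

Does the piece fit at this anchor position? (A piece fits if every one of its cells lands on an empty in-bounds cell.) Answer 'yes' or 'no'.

Answer: no

Derivation:
Check each piece cell at anchor (4, 2):
  offset (0,0) -> (4,2): occupied ('#') -> FAIL
  offset (0,1) -> (4,3): empty -> OK
  offset (0,2) -> (4,4): empty -> OK
  offset (1,0) -> (5,2): empty -> OK
All cells valid: no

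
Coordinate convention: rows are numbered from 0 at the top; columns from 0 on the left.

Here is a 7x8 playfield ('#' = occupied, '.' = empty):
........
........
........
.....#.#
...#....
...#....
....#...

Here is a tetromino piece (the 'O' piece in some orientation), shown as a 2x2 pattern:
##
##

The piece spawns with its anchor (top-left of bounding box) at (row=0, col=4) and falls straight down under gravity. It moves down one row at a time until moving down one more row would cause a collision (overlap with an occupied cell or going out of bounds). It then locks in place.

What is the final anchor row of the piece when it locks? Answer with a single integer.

Spawn at (row=0, col=4). Try each row:
  row 0: fits
  row 1: fits
  row 2: blocked -> lock at row 1

Answer: 1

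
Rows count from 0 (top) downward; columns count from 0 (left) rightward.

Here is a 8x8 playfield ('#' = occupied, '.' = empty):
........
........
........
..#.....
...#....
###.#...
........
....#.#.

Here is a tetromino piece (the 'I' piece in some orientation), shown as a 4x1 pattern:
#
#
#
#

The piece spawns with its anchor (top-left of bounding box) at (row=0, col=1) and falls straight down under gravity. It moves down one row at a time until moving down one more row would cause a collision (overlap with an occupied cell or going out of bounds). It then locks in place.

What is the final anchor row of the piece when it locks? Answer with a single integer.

Answer: 1

Derivation:
Spawn at (row=0, col=1). Try each row:
  row 0: fits
  row 1: fits
  row 2: blocked -> lock at row 1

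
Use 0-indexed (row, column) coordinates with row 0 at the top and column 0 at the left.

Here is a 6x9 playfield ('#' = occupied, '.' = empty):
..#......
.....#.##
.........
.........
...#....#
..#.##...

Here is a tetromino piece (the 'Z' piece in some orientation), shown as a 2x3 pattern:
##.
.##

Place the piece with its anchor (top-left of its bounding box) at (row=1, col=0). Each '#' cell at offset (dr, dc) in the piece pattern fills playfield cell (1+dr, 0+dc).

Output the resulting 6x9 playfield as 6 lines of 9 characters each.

Answer: ..#......
##...#.##
.##......
.........
...#....#
..#.##...

Derivation:
Fill (1+0,0+0) = (1,0)
Fill (1+0,0+1) = (1,1)
Fill (1+1,0+1) = (2,1)
Fill (1+1,0+2) = (2,2)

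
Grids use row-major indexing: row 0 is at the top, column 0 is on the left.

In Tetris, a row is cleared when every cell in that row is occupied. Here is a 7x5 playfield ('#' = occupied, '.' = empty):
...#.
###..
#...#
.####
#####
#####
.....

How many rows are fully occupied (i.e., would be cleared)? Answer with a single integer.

Check each row:
  row 0: 4 empty cells -> not full
  row 1: 2 empty cells -> not full
  row 2: 3 empty cells -> not full
  row 3: 1 empty cell -> not full
  row 4: 0 empty cells -> FULL (clear)
  row 5: 0 empty cells -> FULL (clear)
  row 6: 5 empty cells -> not full
Total rows cleared: 2

Answer: 2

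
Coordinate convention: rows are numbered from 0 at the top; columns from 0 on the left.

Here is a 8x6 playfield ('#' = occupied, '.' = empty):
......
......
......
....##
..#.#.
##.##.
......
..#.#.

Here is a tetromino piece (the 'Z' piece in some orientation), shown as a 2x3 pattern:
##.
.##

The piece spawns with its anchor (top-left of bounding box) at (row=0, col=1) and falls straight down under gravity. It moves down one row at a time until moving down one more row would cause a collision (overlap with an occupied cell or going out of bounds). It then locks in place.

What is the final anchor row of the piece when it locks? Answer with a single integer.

Answer: 2

Derivation:
Spawn at (row=0, col=1). Try each row:
  row 0: fits
  row 1: fits
  row 2: fits
  row 3: blocked -> lock at row 2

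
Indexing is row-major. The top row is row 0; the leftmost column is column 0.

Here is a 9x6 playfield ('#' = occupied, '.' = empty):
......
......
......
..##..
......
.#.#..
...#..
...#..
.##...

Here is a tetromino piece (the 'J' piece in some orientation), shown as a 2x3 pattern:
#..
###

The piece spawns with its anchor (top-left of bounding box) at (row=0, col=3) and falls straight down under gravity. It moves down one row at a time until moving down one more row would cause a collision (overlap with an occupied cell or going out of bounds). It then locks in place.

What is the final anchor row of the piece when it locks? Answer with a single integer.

Spawn at (row=0, col=3). Try each row:
  row 0: fits
  row 1: fits
  row 2: blocked -> lock at row 1

Answer: 1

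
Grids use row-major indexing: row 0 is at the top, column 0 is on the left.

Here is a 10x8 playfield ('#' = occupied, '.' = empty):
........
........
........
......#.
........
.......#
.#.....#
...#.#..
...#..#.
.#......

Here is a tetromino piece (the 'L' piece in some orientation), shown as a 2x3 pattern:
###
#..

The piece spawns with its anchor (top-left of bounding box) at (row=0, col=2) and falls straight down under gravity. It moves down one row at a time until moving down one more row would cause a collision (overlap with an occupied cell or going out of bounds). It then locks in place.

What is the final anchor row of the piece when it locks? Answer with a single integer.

Spawn at (row=0, col=2). Try each row:
  row 0: fits
  row 1: fits
  row 2: fits
  row 3: fits
  row 4: fits
  row 5: fits
  row 6: fits
  row 7: blocked -> lock at row 6

Answer: 6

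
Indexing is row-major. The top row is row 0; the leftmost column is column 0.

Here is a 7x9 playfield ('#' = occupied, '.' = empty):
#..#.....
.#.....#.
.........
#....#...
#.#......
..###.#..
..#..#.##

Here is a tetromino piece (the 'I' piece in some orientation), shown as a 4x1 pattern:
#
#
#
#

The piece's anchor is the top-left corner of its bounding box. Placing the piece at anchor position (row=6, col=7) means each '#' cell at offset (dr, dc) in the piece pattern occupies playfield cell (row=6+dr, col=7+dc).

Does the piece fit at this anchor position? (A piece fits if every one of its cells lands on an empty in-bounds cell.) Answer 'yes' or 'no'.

Check each piece cell at anchor (6, 7):
  offset (0,0) -> (6,7): occupied ('#') -> FAIL
  offset (1,0) -> (7,7): out of bounds -> FAIL
  offset (2,0) -> (8,7): out of bounds -> FAIL
  offset (3,0) -> (9,7): out of bounds -> FAIL
All cells valid: no

Answer: no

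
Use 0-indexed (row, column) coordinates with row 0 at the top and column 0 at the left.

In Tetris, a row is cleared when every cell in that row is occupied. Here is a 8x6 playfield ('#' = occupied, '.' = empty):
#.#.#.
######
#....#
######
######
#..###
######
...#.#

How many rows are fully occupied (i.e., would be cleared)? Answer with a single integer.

Check each row:
  row 0: 3 empty cells -> not full
  row 1: 0 empty cells -> FULL (clear)
  row 2: 4 empty cells -> not full
  row 3: 0 empty cells -> FULL (clear)
  row 4: 0 empty cells -> FULL (clear)
  row 5: 2 empty cells -> not full
  row 6: 0 empty cells -> FULL (clear)
  row 7: 4 empty cells -> not full
Total rows cleared: 4

Answer: 4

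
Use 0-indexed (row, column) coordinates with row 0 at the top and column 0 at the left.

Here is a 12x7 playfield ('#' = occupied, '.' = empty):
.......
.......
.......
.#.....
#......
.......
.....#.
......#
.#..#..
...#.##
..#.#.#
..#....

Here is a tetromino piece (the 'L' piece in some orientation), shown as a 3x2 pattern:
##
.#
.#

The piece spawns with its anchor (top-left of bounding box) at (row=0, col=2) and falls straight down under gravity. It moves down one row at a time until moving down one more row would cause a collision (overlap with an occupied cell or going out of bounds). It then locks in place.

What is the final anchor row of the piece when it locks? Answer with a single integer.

Spawn at (row=0, col=2). Try each row:
  row 0: fits
  row 1: fits
  row 2: fits
  row 3: fits
  row 4: fits
  row 5: fits
  row 6: fits
  row 7: blocked -> lock at row 6

Answer: 6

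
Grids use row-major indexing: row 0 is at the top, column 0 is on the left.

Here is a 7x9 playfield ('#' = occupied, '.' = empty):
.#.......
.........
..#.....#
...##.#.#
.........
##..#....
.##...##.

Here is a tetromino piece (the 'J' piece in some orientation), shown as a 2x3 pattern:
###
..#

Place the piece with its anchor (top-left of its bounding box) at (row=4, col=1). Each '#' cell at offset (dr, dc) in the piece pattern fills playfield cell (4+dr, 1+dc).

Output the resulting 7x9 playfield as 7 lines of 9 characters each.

Fill (4+0,1+0) = (4,1)
Fill (4+0,1+1) = (4,2)
Fill (4+0,1+2) = (4,3)
Fill (4+1,1+2) = (5,3)

Answer: .#.......
.........
..#.....#
...##.#.#
.###.....
##.##....
.##...##.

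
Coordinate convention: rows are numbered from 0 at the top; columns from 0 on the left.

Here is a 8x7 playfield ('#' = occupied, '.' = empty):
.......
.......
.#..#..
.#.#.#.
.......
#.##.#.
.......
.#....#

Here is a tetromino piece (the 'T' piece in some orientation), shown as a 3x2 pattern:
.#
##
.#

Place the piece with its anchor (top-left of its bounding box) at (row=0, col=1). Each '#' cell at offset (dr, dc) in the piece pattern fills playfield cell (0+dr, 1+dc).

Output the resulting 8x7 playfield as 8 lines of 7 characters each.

Fill (0+0,1+1) = (0,2)
Fill (0+1,1+0) = (1,1)
Fill (0+1,1+1) = (1,2)
Fill (0+2,1+1) = (2,2)

Answer: ..#....
.##....
.##.#..
.#.#.#.
.......
#.##.#.
.......
.#....#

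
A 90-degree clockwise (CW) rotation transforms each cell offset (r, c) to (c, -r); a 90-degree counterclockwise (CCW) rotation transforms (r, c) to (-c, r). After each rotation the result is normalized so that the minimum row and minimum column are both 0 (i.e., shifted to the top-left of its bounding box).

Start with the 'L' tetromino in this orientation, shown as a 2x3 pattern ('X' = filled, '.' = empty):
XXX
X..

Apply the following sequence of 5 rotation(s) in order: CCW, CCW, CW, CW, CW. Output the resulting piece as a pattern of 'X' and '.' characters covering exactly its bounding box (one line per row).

Answer: XX
.X
.X

Derivation:
Start:
XXX
X..
After rotation 1 (CCW):
X.
X.
XX
After rotation 2 (CCW):
..X
XXX
After rotation 3 (CW):
X.
X.
XX
After rotation 4 (CW):
XXX
X..
After rotation 5 (CW):
XX
.X
.X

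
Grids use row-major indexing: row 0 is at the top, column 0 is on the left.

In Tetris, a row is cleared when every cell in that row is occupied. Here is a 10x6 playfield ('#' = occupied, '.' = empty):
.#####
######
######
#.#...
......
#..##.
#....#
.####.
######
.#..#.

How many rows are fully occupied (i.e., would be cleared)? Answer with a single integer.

Answer: 3

Derivation:
Check each row:
  row 0: 1 empty cell -> not full
  row 1: 0 empty cells -> FULL (clear)
  row 2: 0 empty cells -> FULL (clear)
  row 3: 4 empty cells -> not full
  row 4: 6 empty cells -> not full
  row 5: 3 empty cells -> not full
  row 6: 4 empty cells -> not full
  row 7: 2 empty cells -> not full
  row 8: 0 empty cells -> FULL (clear)
  row 9: 4 empty cells -> not full
Total rows cleared: 3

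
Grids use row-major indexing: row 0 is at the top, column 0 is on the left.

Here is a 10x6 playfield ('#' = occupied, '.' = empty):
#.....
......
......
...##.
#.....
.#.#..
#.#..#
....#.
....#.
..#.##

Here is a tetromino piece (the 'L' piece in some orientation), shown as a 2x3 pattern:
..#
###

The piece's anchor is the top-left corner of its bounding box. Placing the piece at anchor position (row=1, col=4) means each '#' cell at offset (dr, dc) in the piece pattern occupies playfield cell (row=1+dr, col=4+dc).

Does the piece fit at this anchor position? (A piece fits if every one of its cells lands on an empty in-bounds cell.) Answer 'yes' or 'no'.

Answer: no

Derivation:
Check each piece cell at anchor (1, 4):
  offset (0,2) -> (1,6): out of bounds -> FAIL
  offset (1,0) -> (2,4): empty -> OK
  offset (1,1) -> (2,5): empty -> OK
  offset (1,2) -> (2,6): out of bounds -> FAIL
All cells valid: no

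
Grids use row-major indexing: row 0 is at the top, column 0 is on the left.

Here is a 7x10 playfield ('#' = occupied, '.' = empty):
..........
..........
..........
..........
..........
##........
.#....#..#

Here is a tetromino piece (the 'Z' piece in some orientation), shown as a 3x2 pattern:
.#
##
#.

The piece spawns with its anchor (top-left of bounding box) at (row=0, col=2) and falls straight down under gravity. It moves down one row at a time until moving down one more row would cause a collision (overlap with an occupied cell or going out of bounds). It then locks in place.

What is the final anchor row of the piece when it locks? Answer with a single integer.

Spawn at (row=0, col=2). Try each row:
  row 0: fits
  row 1: fits
  row 2: fits
  row 3: fits
  row 4: fits
  row 5: blocked -> lock at row 4

Answer: 4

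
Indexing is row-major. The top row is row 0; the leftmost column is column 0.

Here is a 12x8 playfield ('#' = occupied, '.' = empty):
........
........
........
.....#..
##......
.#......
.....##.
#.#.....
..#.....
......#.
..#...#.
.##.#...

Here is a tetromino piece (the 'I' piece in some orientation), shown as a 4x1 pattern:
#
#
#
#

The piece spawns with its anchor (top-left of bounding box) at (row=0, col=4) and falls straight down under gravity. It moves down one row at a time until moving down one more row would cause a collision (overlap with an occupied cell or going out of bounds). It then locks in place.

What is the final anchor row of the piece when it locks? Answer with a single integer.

Answer: 7

Derivation:
Spawn at (row=0, col=4). Try each row:
  row 0: fits
  row 1: fits
  row 2: fits
  row 3: fits
  row 4: fits
  row 5: fits
  row 6: fits
  row 7: fits
  row 8: blocked -> lock at row 7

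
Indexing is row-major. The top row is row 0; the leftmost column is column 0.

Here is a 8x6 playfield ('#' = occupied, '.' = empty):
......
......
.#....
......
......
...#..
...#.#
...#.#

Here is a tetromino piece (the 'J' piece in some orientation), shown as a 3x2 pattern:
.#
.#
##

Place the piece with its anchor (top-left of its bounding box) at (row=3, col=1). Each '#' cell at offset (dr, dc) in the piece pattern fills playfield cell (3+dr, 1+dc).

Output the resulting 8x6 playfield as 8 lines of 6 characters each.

Answer: ......
......
.#....
..#...
..#...
.###..
...#.#
...#.#

Derivation:
Fill (3+0,1+1) = (3,2)
Fill (3+1,1+1) = (4,2)
Fill (3+2,1+0) = (5,1)
Fill (3+2,1+1) = (5,2)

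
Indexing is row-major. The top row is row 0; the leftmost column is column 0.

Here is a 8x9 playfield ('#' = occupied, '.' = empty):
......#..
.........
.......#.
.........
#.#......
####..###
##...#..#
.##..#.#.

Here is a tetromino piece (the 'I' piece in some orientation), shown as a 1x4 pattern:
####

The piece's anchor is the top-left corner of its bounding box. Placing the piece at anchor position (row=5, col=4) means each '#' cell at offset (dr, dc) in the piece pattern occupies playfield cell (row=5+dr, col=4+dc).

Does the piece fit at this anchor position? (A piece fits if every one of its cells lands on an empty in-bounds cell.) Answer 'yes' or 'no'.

Answer: no

Derivation:
Check each piece cell at anchor (5, 4):
  offset (0,0) -> (5,4): empty -> OK
  offset (0,1) -> (5,5): empty -> OK
  offset (0,2) -> (5,6): occupied ('#') -> FAIL
  offset (0,3) -> (5,7): occupied ('#') -> FAIL
All cells valid: no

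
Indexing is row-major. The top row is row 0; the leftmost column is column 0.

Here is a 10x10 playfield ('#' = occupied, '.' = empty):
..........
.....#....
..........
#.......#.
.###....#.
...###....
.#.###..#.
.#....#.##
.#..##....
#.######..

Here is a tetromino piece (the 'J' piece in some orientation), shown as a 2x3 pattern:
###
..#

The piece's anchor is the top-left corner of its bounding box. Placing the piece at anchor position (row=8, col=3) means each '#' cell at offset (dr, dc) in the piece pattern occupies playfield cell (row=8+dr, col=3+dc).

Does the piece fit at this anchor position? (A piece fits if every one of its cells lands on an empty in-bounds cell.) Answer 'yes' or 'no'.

Check each piece cell at anchor (8, 3):
  offset (0,0) -> (8,3): empty -> OK
  offset (0,1) -> (8,4): occupied ('#') -> FAIL
  offset (0,2) -> (8,5): occupied ('#') -> FAIL
  offset (1,2) -> (9,5): occupied ('#') -> FAIL
All cells valid: no

Answer: no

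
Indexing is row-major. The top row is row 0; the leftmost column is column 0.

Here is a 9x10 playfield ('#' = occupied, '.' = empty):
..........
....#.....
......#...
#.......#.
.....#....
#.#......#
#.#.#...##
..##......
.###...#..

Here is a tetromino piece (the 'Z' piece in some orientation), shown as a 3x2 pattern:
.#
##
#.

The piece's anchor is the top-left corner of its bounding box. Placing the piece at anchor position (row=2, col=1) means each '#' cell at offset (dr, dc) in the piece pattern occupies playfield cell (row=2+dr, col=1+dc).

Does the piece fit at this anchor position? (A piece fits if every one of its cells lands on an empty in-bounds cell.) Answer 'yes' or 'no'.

Check each piece cell at anchor (2, 1):
  offset (0,1) -> (2,2): empty -> OK
  offset (1,0) -> (3,1): empty -> OK
  offset (1,1) -> (3,2): empty -> OK
  offset (2,0) -> (4,1): empty -> OK
All cells valid: yes

Answer: yes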